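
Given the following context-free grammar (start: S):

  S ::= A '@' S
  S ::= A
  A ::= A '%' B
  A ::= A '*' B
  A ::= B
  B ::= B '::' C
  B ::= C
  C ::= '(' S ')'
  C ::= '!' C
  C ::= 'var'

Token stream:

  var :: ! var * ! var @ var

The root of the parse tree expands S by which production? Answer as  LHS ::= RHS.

S ::= A '@' S

[S [A [A [B [B [C var]] :: [C ! [C var]]]] * [B [C ! [C var]]]] @ [S [A [B [C var]]]]]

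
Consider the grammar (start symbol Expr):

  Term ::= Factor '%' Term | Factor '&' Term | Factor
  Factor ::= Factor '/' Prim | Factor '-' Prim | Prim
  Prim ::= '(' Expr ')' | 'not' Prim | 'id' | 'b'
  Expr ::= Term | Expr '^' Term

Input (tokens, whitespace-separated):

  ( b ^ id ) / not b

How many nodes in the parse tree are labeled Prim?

5

[Expr [Term [Factor [Factor [Prim ( [Expr [Expr [Term [Factor [Prim b]]]] ^ [Term [Factor [Prim id]]]] )]] / [Prim not [Prim b]]]]]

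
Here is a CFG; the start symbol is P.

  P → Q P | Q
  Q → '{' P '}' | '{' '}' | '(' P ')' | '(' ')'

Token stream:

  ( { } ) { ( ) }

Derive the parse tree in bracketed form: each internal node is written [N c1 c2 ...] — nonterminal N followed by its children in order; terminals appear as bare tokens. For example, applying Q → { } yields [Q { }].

[P [Q ( [P [Q { }]] )] [P [Q { [P [Q ( )]] }]]]

P
Q P
( P ) P
( Q ) P
( { } ) P
( { } ) Q
( { } ) { P }
( { } ) { Q }
( { } ) { ( ) }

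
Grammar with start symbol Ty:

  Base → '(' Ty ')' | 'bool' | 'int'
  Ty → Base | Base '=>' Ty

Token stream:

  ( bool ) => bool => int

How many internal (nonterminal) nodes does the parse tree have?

8

[Ty [Base ( [Ty [Base bool]] )] => [Ty [Base bool] => [Ty [Base int]]]]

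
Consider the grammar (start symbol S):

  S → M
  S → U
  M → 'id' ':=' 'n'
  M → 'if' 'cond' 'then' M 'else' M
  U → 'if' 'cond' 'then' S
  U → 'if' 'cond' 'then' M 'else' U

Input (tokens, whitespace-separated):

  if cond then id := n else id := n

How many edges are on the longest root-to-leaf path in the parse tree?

[S [M if cond then [M id := n] else [M id := n]]]

3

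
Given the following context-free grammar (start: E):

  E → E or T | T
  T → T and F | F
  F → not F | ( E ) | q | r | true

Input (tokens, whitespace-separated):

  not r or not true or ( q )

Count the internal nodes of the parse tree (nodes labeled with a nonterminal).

[E [E [E [T [F not [F r]]]] or [T [F not [F true]]]] or [T [F ( [E [T [F q]]] )]]]

14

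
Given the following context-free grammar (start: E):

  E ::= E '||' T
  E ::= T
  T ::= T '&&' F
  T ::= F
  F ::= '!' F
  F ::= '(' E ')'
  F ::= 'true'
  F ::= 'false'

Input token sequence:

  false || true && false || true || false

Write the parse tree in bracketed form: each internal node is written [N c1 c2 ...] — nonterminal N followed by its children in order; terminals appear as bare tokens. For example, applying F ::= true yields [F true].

E
E || T
E || T || T
E || T || T || T
T || T || T || T
F || T || T || T
false || T || T || T
false || T && F || T || T
false || F && F || T || T
false || true && F || T || T
false || true && false || T || T
false || true && false || F || T
false || true && false || true || T
false || true && false || true || F
false || true && false || true || false

[E [E [E [E [T [F false]]] || [T [T [F true]] && [F false]]] || [T [F true]]] || [T [F false]]]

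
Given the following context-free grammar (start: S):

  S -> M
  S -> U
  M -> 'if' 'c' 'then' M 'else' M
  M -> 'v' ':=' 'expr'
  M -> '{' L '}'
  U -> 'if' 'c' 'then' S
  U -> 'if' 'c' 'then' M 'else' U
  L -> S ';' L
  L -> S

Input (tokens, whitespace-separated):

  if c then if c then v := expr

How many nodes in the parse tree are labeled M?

1

[S [U if c then [S [U if c then [S [M v := expr]]]]]]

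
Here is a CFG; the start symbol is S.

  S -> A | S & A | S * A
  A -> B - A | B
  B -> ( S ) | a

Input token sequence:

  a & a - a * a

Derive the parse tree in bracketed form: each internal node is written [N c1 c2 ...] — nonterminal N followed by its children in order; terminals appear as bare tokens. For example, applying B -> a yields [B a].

S
S * A
S & A * A
A & A * A
B & A * A
a & A * A
a & B - A * A
a & a - A * A
a & a - B * A
a & a - a * A
a & a - a * B
a & a - a * a

[S [S [S [A [B a]]] & [A [B a] - [A [B a]]]] * [A [B a]]]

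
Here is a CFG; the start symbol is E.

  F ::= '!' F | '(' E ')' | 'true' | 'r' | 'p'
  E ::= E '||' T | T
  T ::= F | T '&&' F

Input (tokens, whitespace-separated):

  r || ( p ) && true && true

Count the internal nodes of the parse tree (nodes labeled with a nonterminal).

13

[E [E [T [F r]]] || [T [T [T [F ( [E [T [F p]]] )]] && [F true]] && [F true]]]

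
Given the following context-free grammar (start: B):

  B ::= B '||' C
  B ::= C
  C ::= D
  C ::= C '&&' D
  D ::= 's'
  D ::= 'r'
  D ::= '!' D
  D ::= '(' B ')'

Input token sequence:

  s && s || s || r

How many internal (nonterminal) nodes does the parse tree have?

11

[B [B [B [C [C [D s]] && [D s]]] || [C [D s]]] || [C [D r]]]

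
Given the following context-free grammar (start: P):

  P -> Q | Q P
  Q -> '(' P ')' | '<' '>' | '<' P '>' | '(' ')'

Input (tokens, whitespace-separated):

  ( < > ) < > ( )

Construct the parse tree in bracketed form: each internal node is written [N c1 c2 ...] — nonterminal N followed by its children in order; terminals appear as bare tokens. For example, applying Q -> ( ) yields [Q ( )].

P
Q P
( P ) P
( Q ) P
( < > ) P
( < > ) Q P
( < > ) < > P
( < > ) < > Q
( < > ) < > ( )

[P [Q ( [P [Q < >]] )] [P [Q < >] [P [Q ( )]]]]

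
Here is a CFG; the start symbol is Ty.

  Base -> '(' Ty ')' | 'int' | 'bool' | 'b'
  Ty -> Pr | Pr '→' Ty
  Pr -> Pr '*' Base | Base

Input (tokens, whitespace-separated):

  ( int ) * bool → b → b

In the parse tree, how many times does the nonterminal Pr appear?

[Ty [Pr [Pr [Base ( [Ty [Pr [Base int]]] )]] * [Base bool]] → [Ty [Pr [Base b]] → [Ty [Pr [Base b]]]]]

5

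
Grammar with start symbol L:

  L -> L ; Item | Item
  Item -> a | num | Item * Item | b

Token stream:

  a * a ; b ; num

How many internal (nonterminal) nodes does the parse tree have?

[L [L [L [Item [Item a] * [Item a]]] ; [Item b]] ; [Item num]]

8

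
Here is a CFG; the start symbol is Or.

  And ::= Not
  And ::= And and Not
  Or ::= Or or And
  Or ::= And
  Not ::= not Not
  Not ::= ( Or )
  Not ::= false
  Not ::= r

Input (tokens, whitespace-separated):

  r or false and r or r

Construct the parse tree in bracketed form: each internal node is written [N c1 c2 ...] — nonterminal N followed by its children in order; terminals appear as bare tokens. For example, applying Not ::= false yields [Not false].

Or
Or or And
Or or And or And
And or And or And
Not or And or And
r or And or And
r or And and Not or And
r or Not and Not or And
r or false and Not or And
r or false and r or And
r or false and r or Not
r or false and r or r

[Or [Or [Or [And [Not r]]] or [And [And [Not false]] and [Not r]]] or [And [Not r]]]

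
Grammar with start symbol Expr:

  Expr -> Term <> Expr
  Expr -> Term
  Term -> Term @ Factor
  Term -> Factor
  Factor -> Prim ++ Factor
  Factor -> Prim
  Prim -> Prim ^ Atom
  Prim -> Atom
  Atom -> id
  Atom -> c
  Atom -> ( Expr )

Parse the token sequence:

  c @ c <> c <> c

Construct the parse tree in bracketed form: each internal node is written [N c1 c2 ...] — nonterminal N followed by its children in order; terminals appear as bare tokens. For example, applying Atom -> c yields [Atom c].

Expr
Term <> Expr
Term @ Factor <> Expr
Factor @ Factor <> Expr
Prim @ Factor <> Expr
Atom @ Factor <> Expr
c @ Factor <> Expr
c @ Prim <> Expr
c @ Atom <> Expr
c @ c <> Expr
c @ c <> Term <> Expr
c @ c <> Factor <> Expr
c @ c <> Prim <> Expr
c @ c <> Atom <> Expr
c @ c <> c <> Expr
c @ c <> c <> Term
c @ c <> c <> Factor
c @ c <> c <> Prim
c @ c <> c <> Atom
c @ c <> c <> c

[Expr [Term [Term [Factor [Prim [Atom c]]]] @ [Factor [Prim [Atom c]]]] <> [Expr [Term [Factor [Prim [Atom c]]]] <> [Expr [Term [Factor [Prim [Atom c]]]]]]]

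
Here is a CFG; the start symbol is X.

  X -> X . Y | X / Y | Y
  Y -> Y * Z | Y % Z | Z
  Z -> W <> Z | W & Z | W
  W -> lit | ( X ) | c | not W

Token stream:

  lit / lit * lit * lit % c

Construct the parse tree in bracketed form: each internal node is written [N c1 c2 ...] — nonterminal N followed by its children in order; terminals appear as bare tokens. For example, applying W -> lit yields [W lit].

[X [X [Y [Z [W lit]]]] / [Y [Y [Y [Y [Z [W lit]]] * [Z [W lit]]] * [Z [W lit]]] % [Z [W c]]]]

X
X / Y
Y / Y
Z / Y
W / Y
lit / Y
lit / Y % Z
lit / Y * Z % Z
lit / Y * Z * Z % Z
lit / Z * Z * Z % Z
lit / W * Z * Z % Z
lit / lit * Z * Z % Z
lit / lit * W * Z % Z
lit / lit * lit * Z % Z
lit / lit * lit * W % Z
lit / lit * lit * lit % Z
lit / lit * lit * lit % W
lit / lit * lit * lit % c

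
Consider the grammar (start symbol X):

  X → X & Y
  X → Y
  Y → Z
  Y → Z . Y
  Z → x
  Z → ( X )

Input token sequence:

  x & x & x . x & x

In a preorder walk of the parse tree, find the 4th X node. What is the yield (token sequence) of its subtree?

[X [X [X [X [Y [Z x]]] & [Y [Z x]]] & [Y [Z x] . [Y [Z x]]]] & [Y [Z x]]]

x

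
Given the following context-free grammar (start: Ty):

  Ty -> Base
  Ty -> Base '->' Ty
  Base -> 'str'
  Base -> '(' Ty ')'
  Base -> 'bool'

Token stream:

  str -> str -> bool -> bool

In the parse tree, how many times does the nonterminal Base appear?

[Ty [Base str] -> [Ty [Base str] -> [Ty [Base bool] -> [Ty [Base bool]]]]]

4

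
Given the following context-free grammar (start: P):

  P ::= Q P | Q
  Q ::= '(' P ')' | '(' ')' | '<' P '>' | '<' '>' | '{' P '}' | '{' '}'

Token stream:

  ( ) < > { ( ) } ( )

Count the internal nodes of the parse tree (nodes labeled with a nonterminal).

10

[P [Q ( )] [P [Q < >] [P [Q { [P [Q ( )]] }] [P [Q ( )]]]]]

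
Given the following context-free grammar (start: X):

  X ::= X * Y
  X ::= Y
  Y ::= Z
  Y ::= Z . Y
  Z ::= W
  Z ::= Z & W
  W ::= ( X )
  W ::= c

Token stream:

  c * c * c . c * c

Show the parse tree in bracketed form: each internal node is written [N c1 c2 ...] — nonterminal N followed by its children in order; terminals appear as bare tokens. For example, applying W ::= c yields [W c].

X
X * Y
X * Y * Y
X * Y * Y * Y
Y * Y * Y * Y
Z * Y * Y * Y
W * Y * Y * Y
c * Y * Y * Y
c * Z * Y * Y
c * W * Y * Y
c * c * Y * Y
c * c * Z . Y * Y
c * c * W . Y * Y
c * c * c . Y * Y
c * c * c . Z * Y
c * c * c . W * Y
c * c * c . c * Y
c * c * c . c * Z
c * c * c . c * W
c * c * c . c * c

[X [X [X [X [Y [Z [W c]]]] * [Y [Z [W c]]]] * [Y [Z [W c]] . [Y [Z [W c]]]]] * [Y [Z [W c]]]]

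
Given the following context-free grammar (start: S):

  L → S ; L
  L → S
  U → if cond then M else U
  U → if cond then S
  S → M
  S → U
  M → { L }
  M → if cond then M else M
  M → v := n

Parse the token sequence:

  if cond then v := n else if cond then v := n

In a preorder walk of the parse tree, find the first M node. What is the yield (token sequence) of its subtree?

[S [U if cond then [M v := n] else [U if cond then [S [M v := n]]]]]

v := n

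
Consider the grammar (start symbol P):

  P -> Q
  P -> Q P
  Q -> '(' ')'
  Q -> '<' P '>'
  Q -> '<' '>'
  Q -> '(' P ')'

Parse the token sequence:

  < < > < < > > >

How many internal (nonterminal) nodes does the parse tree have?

[P [Q < [P [Q < >] [P [Q < [P [Q < >]] >]]] >]]

8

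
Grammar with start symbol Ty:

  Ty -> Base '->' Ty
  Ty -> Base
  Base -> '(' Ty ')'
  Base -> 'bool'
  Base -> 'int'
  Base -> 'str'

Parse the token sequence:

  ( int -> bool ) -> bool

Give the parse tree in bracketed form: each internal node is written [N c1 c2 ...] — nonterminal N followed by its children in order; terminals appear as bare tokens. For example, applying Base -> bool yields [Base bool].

[Ty [Base ( [Ty [Base int] -> [Ty [Base bool]]] )] -> [Ty [Base bool]]]

Ty
Base -> Ty
( Ty ) -> Ty
( Base -> Ty ) -> Ty
( int -> Ty ) -> Ty
( int -> Base ) -> Ty
( int -> bool ) -> Ty
( int -> bool ) -> Base
( int -> bool ) -> bool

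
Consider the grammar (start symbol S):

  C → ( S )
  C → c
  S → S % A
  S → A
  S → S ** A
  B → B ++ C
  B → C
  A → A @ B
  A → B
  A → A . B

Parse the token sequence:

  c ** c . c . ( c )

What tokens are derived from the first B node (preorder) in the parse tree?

c

[S [S [A [B [C c]]]] ** [A [A [A [B [C c]]] . [B [C c]]] . [B [C ( [S [A [B [C c]]]] )]]]]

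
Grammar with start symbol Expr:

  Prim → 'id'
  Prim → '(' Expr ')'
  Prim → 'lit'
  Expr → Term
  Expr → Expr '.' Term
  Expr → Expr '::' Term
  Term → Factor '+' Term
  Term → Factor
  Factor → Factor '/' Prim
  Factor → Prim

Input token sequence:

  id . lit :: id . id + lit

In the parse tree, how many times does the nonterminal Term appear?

[Expr [Expr [Expr [Expr [Term [Factor [Prim id]]]] . [Term [Factor [Prim lit]]]] :: [Term [Factor [Prim id]]]] . [Term [Factor [Prim id]] + [Term [Factor [Prim lit]]]]]

5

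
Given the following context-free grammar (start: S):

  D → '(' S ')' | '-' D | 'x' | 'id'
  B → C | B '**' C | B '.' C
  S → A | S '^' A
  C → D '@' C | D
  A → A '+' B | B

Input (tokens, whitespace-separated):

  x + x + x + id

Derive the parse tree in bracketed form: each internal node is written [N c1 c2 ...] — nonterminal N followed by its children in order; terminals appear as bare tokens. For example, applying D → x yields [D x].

S
A
A + B
A + B + B
A + B + B + B
B + B + B + B
C + B + B + B
D + B + B + B
x + B + B + B
x + C + B + B
x + D + B + B
x + x + B + B
x + x + C + B
x + x + D + B
x + x + x + B
x + x + x + C
x + x + x + D
x + x + x + id

[S [A [A [A [A [B [C [D x]]]] + [B [C [D x]]]] + [B [C [D x]]]] + [B [C [D id]]]]]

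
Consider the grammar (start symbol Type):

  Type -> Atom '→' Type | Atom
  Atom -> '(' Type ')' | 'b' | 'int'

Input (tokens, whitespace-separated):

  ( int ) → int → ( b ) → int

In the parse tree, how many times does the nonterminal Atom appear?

6

[Type [Atom ( [Type [Atom int]] )] → [Type [Atom int] → [Type [Atom ( [Type [Atom b]] )] → [Type [Atom int]]]]]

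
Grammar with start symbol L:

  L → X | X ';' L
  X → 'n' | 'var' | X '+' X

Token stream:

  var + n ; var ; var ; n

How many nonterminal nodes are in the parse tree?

10

[L [X [X var] + [X n]] ; [L [X var] ; [L [X var] ; [L [X n]]]]]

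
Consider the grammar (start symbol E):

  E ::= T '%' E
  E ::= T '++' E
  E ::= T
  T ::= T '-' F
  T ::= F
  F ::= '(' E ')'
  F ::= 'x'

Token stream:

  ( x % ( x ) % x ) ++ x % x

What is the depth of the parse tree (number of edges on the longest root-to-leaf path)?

[E [T [F ( [E [T [F x]] % [E [T [F ( [E [T [F x]]] )]] % [E [T [F x]]]]] )]] ++ [E [T [F x]] % [E [T [F x]]]]]

10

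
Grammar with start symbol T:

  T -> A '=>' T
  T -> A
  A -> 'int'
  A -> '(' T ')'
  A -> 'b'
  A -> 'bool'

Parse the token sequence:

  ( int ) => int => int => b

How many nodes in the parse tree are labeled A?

[T [A ( [T [A int]] )] => [T [A int] => [T [A int] => [T [A b]]]]]

5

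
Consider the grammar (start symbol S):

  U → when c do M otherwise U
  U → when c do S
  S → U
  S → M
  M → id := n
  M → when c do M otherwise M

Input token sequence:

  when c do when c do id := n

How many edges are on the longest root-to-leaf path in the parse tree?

[S [U when c do [S [U when c do [S [M id := n]]]]]]

6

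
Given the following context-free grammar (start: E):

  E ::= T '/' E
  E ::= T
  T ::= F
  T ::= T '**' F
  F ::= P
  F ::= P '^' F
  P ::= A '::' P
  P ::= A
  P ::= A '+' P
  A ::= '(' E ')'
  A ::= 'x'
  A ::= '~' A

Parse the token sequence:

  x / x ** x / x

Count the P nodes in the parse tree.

[E [T [F [P [A x]]]] / [E [T [T [F [P [A x]]]] ** [F [P [A x]]]] / [E [T [F [P [A x]]]]]]]

4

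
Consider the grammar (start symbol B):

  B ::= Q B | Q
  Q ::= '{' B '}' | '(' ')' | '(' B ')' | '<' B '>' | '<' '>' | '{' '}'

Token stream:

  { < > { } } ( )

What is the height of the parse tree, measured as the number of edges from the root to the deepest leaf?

[B [Q { [B [Q < >] [B [Q { }]]] }] [B [Q ( )]]]

5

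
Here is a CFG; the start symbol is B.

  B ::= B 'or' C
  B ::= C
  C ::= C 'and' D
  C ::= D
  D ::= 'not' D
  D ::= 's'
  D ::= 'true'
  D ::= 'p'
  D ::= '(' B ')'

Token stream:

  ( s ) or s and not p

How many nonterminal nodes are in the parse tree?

12

[B [B [C [D ( [B [C [D s]]] )]]] or [C [C [D s]] and [D not [D p]]]]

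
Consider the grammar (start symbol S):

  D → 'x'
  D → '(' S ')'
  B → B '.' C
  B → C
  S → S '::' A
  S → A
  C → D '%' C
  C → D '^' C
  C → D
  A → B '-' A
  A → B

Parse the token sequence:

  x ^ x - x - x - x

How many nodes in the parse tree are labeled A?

[S [A [B [C [D x] ^ [C [D x]]]] - [A [B [C [D x]]] - [A [B [C [D x]]] - [A [B [C [D x]]]]]]]]

4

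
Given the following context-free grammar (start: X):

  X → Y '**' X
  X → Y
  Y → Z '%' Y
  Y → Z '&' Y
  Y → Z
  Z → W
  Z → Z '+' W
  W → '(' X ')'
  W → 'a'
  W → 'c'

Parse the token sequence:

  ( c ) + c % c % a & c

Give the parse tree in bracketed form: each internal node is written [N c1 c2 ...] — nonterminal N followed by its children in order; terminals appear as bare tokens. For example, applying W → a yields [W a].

[X [Y [Z [Z [W ( [X [Y [Z [W c]]]] )]] + [W c]] % [Y [Z [W c]] % [Y [Z [W a]] & [Y [Z [W c]]]]]]]

X
Y
Z % Y
Z + W % Y
W + W % Y
( X ) + W % Y
( Y ) + W % Y
( Z ) + W % Y
( W ) + W % Y
( c ) + W % Y
( c ) + c % Y
( c ) + c % Z % Y
( c ) + c % W % Y
( c ) + c % c % Y
( c ) + c % c % Z & Y
( c ) + c % c % W & Y
( c ) + c % c % a & Y
( c ) + c % c % a & Z
( c ) + c % c % a & W
( c ) + c % c % a & c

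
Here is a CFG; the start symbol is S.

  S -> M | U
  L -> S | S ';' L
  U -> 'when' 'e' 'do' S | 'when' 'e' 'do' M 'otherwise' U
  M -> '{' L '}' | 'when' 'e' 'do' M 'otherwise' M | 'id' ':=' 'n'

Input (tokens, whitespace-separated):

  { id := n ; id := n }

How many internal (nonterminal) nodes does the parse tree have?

8

[S [M { [L [S [M id := n]] ; [L [S [M id := n]]]] }]]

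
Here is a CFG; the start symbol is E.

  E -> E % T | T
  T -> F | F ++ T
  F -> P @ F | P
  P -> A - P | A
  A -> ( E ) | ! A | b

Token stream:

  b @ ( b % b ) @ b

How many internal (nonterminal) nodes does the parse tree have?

21

[E [T [F [P [A b]] @ [F [P [A ( [E [E [T [F [P [A b]]]]] % [T [F [P [A b]]]]] )]] @ [F [P [A b]]]]]]]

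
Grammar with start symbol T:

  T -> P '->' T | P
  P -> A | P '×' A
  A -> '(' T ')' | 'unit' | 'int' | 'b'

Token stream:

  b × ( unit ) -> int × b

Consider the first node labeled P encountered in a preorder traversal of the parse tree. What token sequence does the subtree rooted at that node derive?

b × ( unit )

[T [P [P [A b]] × [A ( [T [P [A unit]]] )]] -> [T [P [P [A int]] × [A b]]]]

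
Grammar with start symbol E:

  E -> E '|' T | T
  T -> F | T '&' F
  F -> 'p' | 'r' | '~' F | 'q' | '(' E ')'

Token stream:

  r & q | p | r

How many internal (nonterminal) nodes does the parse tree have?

11

[E [E [E [T [T [F r]] & [F q]]] | [T [F p]]] | [T [F r]]]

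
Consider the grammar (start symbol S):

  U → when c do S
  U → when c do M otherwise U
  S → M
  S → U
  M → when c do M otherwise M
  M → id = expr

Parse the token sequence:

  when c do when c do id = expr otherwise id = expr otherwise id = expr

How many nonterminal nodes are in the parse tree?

[S [M when c do [M when c do [M id = expr] otherwise [M id = expr]] otherwise [M id = expr]]]

6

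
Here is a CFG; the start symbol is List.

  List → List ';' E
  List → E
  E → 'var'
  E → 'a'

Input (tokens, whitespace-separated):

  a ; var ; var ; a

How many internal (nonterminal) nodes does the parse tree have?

8

[List [List [List [List [E a]] ; [E var]] ; [E var]] ; [E a]]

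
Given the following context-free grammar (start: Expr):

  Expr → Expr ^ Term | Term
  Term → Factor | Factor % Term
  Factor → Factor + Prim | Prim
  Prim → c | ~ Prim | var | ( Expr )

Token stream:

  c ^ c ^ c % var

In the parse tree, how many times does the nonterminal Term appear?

[Expr [Expr [Expr [Term [Factor [Prim c]]]] ^ [Term [Factor [Prim c]]]] ^ [Term [Factor [Prim c]] % [Term [Factor [Prim var]]]]]

4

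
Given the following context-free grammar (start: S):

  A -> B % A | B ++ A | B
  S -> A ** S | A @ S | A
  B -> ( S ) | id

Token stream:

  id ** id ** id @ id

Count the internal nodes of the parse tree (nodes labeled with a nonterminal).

12

[S [A [B id]] ** [S [A [B id]] ** [S [A [B id]] @ [S [A [B id]]]]]]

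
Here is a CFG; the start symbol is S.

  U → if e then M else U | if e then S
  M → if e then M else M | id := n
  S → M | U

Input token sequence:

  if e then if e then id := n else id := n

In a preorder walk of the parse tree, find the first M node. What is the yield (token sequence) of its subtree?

[S [U if e then [S [M if e then [M id := n] else [M id := n]]]]]

if e then id := n else id := n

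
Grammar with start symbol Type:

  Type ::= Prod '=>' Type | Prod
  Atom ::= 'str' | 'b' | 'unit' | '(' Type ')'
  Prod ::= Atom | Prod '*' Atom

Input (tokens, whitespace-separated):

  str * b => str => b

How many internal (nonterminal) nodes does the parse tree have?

11

[Type [Prod [Prod [Atom str]] * [Atom b]] => [Type [Prod [Atom str]] => [Type [Prod [Atom b]]]]]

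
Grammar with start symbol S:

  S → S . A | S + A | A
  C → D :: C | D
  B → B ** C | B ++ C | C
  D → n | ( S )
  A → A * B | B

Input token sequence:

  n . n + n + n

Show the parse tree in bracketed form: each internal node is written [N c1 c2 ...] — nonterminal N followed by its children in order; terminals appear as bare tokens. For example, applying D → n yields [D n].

[S [S [S [S [A [B [C [D n]]]]] . [A [B [C [D n]]]]] + [A [B [C [D n]]]]] + [A [B [C [D n]]]]]

S
S + A
S + A + A
S . A + A + A
A . A + A + A
B . A + A + A
C . A + A + A
D . A + A + A
n . A + A + A
n . B + A + A
n . C + A + A
n . D + A + A
n . n + A + A
n . n + B + A
n . n + C + A
n . n + D + A
n . n + n + A
n . n + n + B
n . n + n + C
n . n + n + D
n . n + n + n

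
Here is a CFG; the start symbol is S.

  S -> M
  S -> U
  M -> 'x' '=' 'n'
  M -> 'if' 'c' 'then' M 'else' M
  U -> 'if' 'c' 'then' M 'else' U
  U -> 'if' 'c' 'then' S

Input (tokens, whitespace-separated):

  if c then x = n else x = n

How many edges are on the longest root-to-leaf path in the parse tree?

[S [M if c then [M x = n] else [M x = n]]]

3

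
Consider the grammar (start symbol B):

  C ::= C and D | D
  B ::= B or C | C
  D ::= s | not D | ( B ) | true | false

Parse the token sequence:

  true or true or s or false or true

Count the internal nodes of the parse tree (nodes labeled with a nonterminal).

[B [B [B [B [B [C [D true]]] or [C [D true]]] or [C [D s]]] or [C [D false]]] or [C [D true]]]

15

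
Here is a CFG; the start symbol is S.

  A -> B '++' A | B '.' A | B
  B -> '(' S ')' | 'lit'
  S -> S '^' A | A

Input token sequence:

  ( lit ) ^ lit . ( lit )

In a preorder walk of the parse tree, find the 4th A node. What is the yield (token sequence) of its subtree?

( lit )

[S [S [A [B ( [S [A [B lit]]] )]]] ^ [A [B lit] . [A [B ( [S [A [B lit]]] )]]]]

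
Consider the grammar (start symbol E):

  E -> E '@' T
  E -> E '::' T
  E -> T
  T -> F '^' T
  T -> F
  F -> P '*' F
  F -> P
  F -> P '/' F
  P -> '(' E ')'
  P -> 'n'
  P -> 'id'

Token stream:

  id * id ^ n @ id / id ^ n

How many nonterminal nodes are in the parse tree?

[E [E [T [F [P id] * [F [P id]]] ^ [T [F [P n]]]]] @ [T [F [P id] / [F [P id]]] ^ [T [F [P n]]]]]

18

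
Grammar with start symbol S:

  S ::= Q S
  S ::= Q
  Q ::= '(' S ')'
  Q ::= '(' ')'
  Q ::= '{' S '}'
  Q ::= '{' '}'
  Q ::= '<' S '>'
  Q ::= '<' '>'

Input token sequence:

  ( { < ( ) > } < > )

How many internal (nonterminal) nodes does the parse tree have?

[S [Q ( [S [Q { [S [Q < [S [Q ( )]] >]] }] [S [Q < >]]] )]]

10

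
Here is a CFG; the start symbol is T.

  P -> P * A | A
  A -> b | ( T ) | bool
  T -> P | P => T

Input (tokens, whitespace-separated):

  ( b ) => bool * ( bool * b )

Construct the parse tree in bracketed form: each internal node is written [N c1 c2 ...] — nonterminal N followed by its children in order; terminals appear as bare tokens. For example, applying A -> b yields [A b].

[T [P [A ( [T [P [A b]]] )]] => [T [P [P [A bool]] * [A ( [T [P [P [A bool]] * [A b]]] )]]]]

T
P => T
A => T
( T ) => T
( P ) => T
( A ) => T
( b ) => T
( b ) => P
( b ) => P * A
( b ) => A * A
( b ) => bool * A
( b ) => bool * ( T )
( b ) => bool * ( P )
( b ) => bool * ( P * A )
( b ) => bool * ( A * A )
( b ) => bool * ( bool * A )
( b ) => bool * ( bool * b )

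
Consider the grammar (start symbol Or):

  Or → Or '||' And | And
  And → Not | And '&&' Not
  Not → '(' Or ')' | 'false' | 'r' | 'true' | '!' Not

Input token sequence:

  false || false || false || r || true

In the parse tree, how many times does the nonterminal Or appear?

5

[Or [Or [Or [Or [Or [And [Not false]]] || [And [Not false]]] || [And [Not false]]] || [And [Not r]]] || [And [Not true]]]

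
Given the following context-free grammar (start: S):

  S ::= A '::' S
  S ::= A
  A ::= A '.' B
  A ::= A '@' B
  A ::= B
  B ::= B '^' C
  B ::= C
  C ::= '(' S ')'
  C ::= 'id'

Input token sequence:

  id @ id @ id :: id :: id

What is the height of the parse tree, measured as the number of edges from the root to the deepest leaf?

6

[S [A [A [A [B [C id]]] @ [B [C id]]] @ [B [C id]]] :: [S [A [B [C id]]] :: [S [A [B [C id]]]]]]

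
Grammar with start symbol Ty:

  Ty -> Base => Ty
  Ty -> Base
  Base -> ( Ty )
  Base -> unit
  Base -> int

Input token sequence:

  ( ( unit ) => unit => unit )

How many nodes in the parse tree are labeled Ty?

5

[Ty [Base ( [Ty [Base ( [Ty [Base unit]] )] => [Ty [Base unit] => [Ty [Base unit]]]] )]]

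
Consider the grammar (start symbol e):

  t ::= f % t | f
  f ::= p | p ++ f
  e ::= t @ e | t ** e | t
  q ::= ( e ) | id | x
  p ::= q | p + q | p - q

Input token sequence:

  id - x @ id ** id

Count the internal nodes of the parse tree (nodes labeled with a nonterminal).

[e [t [f [p [p [q id]] - [q x]]]] @ [e [t [f [p [q id]]]] ** [e [t [f [p [q id]]]]]]]

17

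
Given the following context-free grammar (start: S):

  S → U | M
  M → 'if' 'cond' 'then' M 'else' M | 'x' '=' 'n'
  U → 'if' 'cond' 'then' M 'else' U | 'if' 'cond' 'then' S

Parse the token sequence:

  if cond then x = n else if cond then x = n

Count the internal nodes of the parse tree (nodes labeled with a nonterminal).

6

[S [U if cond then [M x = n] else [U if cond then [S [M x = n]]]]]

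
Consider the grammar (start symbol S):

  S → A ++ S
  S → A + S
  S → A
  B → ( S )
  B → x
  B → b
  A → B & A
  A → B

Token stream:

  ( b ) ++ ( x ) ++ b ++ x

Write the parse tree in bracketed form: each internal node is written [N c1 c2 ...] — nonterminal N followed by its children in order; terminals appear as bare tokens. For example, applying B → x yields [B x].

S
A ++ S
B ++ S
( S ) ++ S
( A ) ++ S
( B ) ++ S
( b ) ++ S
( b ) ++ A ++ S
( b ) ++ B ++ S
( b ) ++ ( S ) ++ S
( b ) ++ ( A ) ++ S
( b ) ++ ( B ) ++ S
( b ) ++ ( x ) ++ S
( b ) ++ ( x ) ++ A ++ S
( b ) ++ ( x ) ++ B ++ S
( b ) ++ ( x ) ++ b ++ S
( b ) ++ ( x ) ++ b ++ A
( b ) ++ ( x ) ++ b ++ B
( b ) ++ ( x ) ++ b ++ x

[S [A [B ( [S [A [B b]]] )]] ++ [S [A [B ( [S [A [B x]]] )]] ++ [S [A [B b]] ++ [S [A [B x]]]]]]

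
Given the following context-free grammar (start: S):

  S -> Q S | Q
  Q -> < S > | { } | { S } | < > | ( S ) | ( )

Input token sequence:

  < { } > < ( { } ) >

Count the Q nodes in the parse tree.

5

[S [Q < [S [Q { }]] >] [S [Q < [S [Q ( [S [Q { }]] )]] >]]]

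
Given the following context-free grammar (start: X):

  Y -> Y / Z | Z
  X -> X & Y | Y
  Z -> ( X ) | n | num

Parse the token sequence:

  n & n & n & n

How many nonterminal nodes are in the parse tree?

12

[X [X [X [X [Y [Z n]]] & [Y [Z n]]] & [Y [Z n]]] & [Y [Z n]]]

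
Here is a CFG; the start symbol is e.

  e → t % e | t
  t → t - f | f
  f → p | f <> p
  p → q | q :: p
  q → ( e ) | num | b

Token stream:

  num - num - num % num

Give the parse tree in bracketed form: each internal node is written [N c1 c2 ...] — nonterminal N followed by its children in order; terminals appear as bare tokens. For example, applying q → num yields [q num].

[e [t [t [t [f [p [q num]]]] - [f [p [q num]]]] - [f [p [q num]]]] % [e [t [f [p [q num]]]]]]

e
t % e
t - f % e
t - f - f % e
f - f - f % e
p - f - f % e
q - f - f % e
num - f - f % e
num - p - f % e
num - q - f % e
num - num - f % e
num - num - p % e
num - num - q % e
num - num - num % e
num - num - num % t
num - num - num % f
num - num - num % p
num - num - num % q
num - num - num % num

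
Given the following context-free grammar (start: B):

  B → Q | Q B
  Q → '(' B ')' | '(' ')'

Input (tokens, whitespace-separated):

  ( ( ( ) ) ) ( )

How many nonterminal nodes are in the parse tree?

[B [Q ( [B [Q ( [B [Q ( )]] )]] )] [B [Q ( )]]]

8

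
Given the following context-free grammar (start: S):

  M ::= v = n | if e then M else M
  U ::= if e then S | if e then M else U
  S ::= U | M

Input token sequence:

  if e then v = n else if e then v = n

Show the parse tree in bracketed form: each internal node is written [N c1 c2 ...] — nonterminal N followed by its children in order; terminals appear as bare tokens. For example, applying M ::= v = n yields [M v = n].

[S [U if e then [M v = n] else [U if e then [S [M v = n]]]]]

S
U
if e then M else U
if e then v = n else U
if e then v = n else if e then S
if e then v = n else if e then M
if e then v = n else if e then v = n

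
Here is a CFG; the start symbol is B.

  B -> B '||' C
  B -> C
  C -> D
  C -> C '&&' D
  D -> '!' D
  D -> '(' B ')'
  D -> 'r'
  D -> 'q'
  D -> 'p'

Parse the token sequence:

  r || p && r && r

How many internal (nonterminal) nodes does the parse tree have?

[B [B [C [D r]]] || [C [C [C [D p]] && [D r]] && [D r]]]

10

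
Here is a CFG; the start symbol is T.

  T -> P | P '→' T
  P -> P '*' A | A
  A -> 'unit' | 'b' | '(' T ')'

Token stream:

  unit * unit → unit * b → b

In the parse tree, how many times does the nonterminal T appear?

[T [P [P [A unit]] * [A unit]] → [T [P [P [A unit]] * [A b]] → [T [P [A b]]]]]

3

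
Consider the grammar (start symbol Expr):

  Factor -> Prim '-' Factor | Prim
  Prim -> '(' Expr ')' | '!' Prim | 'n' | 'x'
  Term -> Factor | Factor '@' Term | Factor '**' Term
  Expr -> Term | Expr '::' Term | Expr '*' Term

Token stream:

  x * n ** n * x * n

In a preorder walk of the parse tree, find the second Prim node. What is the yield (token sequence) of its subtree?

n

[Expr [Expr [Expr [Expr [Term [Factor [Prim x]]]] * [Term [Factor [Prim n]] ** [Term [Factor [Prim n]]]]] * [Term [Factor [Prim x]]]] * [Term [Factor [Prim n]]]]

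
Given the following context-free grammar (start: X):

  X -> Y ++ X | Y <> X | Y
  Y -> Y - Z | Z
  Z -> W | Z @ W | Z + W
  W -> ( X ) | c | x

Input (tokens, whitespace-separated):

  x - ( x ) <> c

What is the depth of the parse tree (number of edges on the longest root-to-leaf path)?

[X [Y [Y [Z [W x]]] - [Z [W ( [X [Y [Z [W x]]]] )]]] <> [X [Y [Z [W c]]]]]

8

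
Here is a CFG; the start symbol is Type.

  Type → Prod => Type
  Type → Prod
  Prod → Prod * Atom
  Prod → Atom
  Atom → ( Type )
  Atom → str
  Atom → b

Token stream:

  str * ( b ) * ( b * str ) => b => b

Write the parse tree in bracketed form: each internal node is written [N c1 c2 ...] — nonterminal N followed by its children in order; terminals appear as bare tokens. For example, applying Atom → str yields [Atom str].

[Type [Prod [Prod [Prod [Atom str]] * [Atom ( [Type [Prod [Atom b]]] )]] * [Atom ( [Type [Prod [Prod [Atom b]] * [Atom str]]] )]] => [Type [Prod [Atom b]] => [Type [Prod [Atom b]]]]]

Type
Prod => Type
Prod * Atom => Type
Prod * Atom * Atom => Type
Atom * Atom * Atom => Type
str * Atom * Atom => Type
str * ( Type ) * Atom => Type
str * ( Prod ) * Atom => Type
str * ( Atom ) * Atom => Type
str * ( b ) * Atom => Type
str * ( b ) * ( Type ) => Type
str * ( b ) * ( Prod ) => Type
str * ( b ) * ( Prod * Atom ) => Type
str * ( b ) * ( Atom * Atom ) => Type
str * ( b ) * ( b * Atom ) => Type
str * ( b ) * ( b * str ) => Type
str * ( b ) * ( b * str ) => Prod => Type
str * ( b ) * ( b * str ) => Atom => Type
str * ( b ) * ( b * str ) => b => Type
str * ( b ) * ( b * str ) => b => Prod
str * ( b ) * ( b * str ) => b => Atom
str * ( b ) * ( b * str ) => b => b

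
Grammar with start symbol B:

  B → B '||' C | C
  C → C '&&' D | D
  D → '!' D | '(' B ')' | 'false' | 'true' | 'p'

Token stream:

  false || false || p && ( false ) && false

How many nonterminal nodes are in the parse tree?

16

[B [B [B [C [D false]]] || [C [D false]]] || [C [C [C [D p]] && [D ( [B [C [D false]]] )]] && [D false]]]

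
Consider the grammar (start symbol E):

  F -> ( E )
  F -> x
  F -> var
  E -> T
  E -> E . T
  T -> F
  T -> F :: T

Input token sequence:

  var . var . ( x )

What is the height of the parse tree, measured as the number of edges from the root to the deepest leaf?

6

[E [E [E [T [F var]]] . [T [F var]]] . [T [F ( [E [T [F x]]] )]]]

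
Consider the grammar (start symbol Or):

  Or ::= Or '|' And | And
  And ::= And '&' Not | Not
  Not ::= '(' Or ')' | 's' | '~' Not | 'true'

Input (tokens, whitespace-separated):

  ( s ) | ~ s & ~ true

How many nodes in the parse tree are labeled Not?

6

[Or [Or [And [Not ( [Or [And [Not s]]] )]]] | [And [And [Not ~ [Not s]]] & [Not ~ [Not true]]]]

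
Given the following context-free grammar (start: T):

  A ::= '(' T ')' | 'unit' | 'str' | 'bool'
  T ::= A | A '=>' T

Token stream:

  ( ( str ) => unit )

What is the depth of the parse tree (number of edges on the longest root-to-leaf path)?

6

[T [A ( [T [A ( [T [A str]] )] => [T [A unit]]] )]]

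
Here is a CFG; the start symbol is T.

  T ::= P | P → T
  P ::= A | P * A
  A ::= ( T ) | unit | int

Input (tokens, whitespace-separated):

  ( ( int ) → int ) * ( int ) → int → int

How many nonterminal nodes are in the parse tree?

[T [P [P [A ( [T [P [A ( [T [P [A int]]] )]] → [T [P [A int]]]] )]] * [A ( [T [P [A int]]] )]] → [T [P [A int]] → [T [P [A int]]]]]

23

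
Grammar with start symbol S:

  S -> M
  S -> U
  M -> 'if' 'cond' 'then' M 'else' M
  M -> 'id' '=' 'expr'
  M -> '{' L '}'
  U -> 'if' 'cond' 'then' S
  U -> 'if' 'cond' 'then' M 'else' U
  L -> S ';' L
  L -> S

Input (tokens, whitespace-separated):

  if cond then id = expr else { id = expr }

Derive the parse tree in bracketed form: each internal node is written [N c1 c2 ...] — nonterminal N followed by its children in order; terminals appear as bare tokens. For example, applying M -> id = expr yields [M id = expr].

[S [M if cond then [M id = expr] else [M { [L [S [M id = expr]]] }]]]

S
M
if cond then M else M
if cond then id = expr else M
if cond then id = expr else { L }
if cond then id = expr else { S }
if cond then id = expr else { M }
if cond then id = expr else { id = expr }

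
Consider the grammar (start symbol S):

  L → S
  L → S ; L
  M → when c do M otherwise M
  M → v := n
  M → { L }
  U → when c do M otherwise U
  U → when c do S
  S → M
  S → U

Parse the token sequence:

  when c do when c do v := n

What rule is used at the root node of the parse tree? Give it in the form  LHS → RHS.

S → U

[S [U when c do [S [U when c do [S [M v := n]]]]]]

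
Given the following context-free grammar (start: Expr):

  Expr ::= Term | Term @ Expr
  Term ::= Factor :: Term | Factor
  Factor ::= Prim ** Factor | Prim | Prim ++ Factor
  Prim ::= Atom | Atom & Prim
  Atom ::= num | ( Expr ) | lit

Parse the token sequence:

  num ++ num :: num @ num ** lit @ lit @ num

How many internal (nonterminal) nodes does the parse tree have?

30

[Expr [Term [Factor [Prim [Atom num]] ++ [Factor [Prim [Atom num]]]] :: [Term [Factor [Prim [Atom num]]]]] @ [Expr [Term [Factor [Prim [Atom num]] ** [Factor [Prim [Atom lit]]]]] @ [Expr [Term [Factor [Prim [Atom lit]]]] @ [Expr [Term [Factor [Prim [Atom num]]]]]]]]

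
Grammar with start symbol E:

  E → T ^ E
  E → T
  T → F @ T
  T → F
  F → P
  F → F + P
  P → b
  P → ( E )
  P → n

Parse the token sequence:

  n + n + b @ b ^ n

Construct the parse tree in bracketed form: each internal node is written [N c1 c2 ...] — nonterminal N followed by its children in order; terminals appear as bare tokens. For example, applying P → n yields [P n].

E
T ^ E
F @ T ^ E
F + P @ T ^ E
F + P + P @ T ^ E
P + P + P @ T ^ E
n + P + P @ T ^ E
n + n + P @ T ^ E
n + n + b @ T ^ E
n + n + b @ F ^ E
n + n + b @ P ^ E
n + n + b @ b ^ E
n + n + b @ b ^ T
n + n + b @ b ^ F
n + n + b @ b ^ P
n + n + b @ b ^ n

[E [T [F [F [F [P n]] + [P n]] + [P b]] @ [T [F [P b]]]] ^ [E [T [F [P n]]]]]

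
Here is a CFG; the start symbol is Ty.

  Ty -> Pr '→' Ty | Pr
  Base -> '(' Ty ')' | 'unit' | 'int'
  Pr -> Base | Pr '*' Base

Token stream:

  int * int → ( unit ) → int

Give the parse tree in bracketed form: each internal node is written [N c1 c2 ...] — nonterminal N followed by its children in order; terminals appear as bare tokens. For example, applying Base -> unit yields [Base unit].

Ty
Pr → Ty
Pr * Base → Ty
Base * Base → Ty
int * Base → Ty
int * int → Ty
int * int → Pr → Ty
int * int → Base → Ty
int * int → ( Ty ) → Ty
int * int → ( Pr ) → Ty
int * int → ( Base ) → Ty
int * int → ( unit ) → Ty
int * int → ( unit ) → Pr
int * int → ( unit ) → Base
int * int → ( unit ) → int

[Ty [Pr [Pr [Base int]] * [Base int]] → [Ty [Pr [Base ( [Ty [Pr [Base unit]]] )]] → [Ty [Pr [Base int]]]]]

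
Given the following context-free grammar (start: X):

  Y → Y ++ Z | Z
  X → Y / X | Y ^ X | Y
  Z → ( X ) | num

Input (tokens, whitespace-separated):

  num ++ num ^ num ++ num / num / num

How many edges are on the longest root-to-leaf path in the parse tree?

[X [Y [Y [Z num]] ++ [Z num]] ^ [X [Y [Y [Z num]] ++ [Z num]] / [X [Y [Z num]] / [X [Y [Z num]]]]]]

6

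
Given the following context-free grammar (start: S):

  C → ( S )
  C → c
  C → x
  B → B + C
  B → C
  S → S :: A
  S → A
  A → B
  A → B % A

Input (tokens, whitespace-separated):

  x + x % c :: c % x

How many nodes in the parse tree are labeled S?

[S [S [A [B [B [C x]] + [C x]] % [A [B [C c]]]]] :: [A [B [C c]] % [A [B [C x]]]]]

2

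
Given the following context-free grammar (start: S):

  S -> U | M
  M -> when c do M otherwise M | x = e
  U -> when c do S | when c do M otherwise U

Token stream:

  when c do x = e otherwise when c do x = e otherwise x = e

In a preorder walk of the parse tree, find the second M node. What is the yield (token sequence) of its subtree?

[S [M when c do [M x = e] otherwise [M when c do [M x = e] otherwise [M x = e]]]]

x = e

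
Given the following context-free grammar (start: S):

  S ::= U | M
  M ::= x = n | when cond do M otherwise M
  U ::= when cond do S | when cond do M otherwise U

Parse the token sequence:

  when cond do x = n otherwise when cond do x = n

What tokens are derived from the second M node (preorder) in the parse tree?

[S [U when cond do [M x = n] otherwise [U when cond do [S [M x = n]]]]]

x = n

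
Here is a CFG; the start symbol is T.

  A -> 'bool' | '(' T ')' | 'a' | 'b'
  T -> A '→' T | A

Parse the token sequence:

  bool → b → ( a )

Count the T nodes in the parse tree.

[T [A bool] → [T [A b] → [T [A ( [T [A a]] )]]]]

4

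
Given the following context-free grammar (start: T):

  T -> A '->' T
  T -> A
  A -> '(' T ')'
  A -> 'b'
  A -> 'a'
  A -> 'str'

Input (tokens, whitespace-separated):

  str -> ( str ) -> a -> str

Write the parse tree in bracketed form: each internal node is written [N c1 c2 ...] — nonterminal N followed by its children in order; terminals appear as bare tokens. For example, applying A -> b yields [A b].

[T [A str] -> [T [A ( [T [A str]] )] -> [T [A a] -> [T [A str]]]]]

T
A -> T
str -> T
str -> A -> T
str -> ( T ) -> T
str -> ( A ) -> T
str -> ( str ) -> T
str -> ( str ) -> A -> T
str -> ( str ) -> a -> T
str -> ( str ) -> a -> A
str -> ( str ) -> a -> str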